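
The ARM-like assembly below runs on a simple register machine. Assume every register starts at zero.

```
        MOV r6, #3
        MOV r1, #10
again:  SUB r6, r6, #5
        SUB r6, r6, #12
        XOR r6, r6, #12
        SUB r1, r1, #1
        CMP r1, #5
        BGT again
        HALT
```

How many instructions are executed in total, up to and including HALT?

r6=3
r1=10
r6=3-5=-2
r6=(-2)-12=-14
r6=(-14)^12=-2
r1=10-1=9
CMP r1, #5  (cmp 9,5)
BGT again: taken
r6=(-2)-5=-7
r6=(-7)-12=-19
r6=(-19)^12=-31
r1=9-1=8
CMP r1, #5  (cmp 8,5)
BGT again: taken
r6=(-31)-5=-36
r6=(-36)-12=-48
r6=(-48)^12=-36
r1=8-1=7
CMP r1, #5  (cmp 7,5)
BGT again: taken
r6=(-36)-5=-41
r6=(-41)-12=-53
r6=(-53)^12=-57
r1=7-1=6
CMP r1, #5  (cmp 6,5)
BGT again: taken
r6=(-57)-5=-62
r6=(-62)-12=-74
r6=(-74)^12=-70
r1=6-1=5
CMP r1, #5  (cmp 5,5)
BGT again: not taken
halt.
Total executed instructions: 33.

33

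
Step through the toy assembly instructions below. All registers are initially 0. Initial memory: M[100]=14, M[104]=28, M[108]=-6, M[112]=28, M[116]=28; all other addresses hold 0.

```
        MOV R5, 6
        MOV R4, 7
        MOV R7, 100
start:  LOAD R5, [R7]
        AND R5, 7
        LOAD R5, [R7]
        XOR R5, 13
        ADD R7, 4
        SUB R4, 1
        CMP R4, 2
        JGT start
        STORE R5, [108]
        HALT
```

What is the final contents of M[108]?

17

R5=6
R4=7
R7=100
R5=M[100]=14
R5=14&7=6
R5=M[100]=14
R5=14^13=3
R7=100+4=104
R4=7-1=6
CMP R4, 2  (cmp 6,2)
JGT start: taken
R5=M[104]=28
R5=28&7=4
R5=M[104]=28
R5=28^13=17
R7=104+4=108
R4=6-1=5
CMP R4, 2  (cmp 5,2)
JGT start: taken
R5=M[108]=-6
R5=(-6)&7=2
R5=M[108]=-6
R5=(-6)^13=-9
R7=108+4=112
R4=5-1=4
CMP R4, 2  (cmp 4,2)
JGT start: taken
R5=M[112]=28
R5=28&7=4
R5=M[112]=28
R5=28^13=17
R7=112+4=116
R4=4-1=3
CMP R4, 2  (cmp 3,2)
JGT start: taken
R5=M[116]=28
R5=28&7=4
R5=M[116]=28
R5=28^13=17
R7=116+4=120
R4=3-1=2
CMP R4, 2  (cmp 2,2)
JGT start: not taken
STORE R5, [108] → M[108]=17
halt.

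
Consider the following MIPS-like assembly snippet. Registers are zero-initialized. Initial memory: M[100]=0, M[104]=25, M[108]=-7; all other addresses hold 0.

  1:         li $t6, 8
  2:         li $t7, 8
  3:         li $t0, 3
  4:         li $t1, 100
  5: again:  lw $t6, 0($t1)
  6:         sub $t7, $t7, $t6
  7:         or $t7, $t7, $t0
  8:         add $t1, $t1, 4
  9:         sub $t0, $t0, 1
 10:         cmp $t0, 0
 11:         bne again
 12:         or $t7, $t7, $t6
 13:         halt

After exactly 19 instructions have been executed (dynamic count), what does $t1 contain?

108

li $t6, 8 → $t6=8
li $t7, 8 → $t7=8
li $t0, 3 → $t0=3
li $t1, 100 → $t1=100
lw $t6, 0($t1) → $t6=M[100]=0
sub $t7, $t7, $t6 → $t7=8-0=8
or $t7, $t7, $t0 → $t7=8|3=11
add $t1, $t1, 4 → $t1=100+4=104
sub $t0, $t0, 1 → $t0=3-1=2
cmp $t0, 0  (cmp 2,0)
bne again: taken
lw $t6, 0($t1) → $t6=M[104]=25
sub $t7, $t7, $t6 → $t7=11-25=-14
or $t7, $t7, $t0 → $t7=(-14)|2=-14
add $t1, $t1, 4 → $t1=104+4=108
sub $t0, $t0, 1 → $t0=2-1=1
cmp $t0, 0  (cmp 1,0)
bne again: taken
lw $t6, 0($t1) → $t6=M[108]=-7
After step 19: $t1 = 108.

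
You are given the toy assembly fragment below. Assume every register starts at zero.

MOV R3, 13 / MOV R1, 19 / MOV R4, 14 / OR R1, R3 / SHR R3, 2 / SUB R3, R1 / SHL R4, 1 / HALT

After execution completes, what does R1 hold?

31

MOV R3, 13 → R3=13
MOV R1, 19 → R1=19
MOV R4, 14 → R4=14
OR R1, R3 → R1=19|13=31
SHR R3, 2 → R3=13>>2=3
SUB R3, R1 → R3=3-31=-28
SHL R4, 1 → R4=14<<1=28
halt.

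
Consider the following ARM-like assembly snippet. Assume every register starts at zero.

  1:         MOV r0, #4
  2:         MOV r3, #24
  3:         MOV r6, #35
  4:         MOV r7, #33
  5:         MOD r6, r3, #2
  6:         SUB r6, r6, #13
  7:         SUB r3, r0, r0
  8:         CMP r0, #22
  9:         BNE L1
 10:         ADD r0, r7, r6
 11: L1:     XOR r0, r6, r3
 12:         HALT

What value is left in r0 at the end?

r0=4
r3=24
r6=35
r7=33
r6=24%2=0
r6=0-13=-13
r3=4-4=0
CMP r0, #22  (cmp 4,22)
BNE L1: taken
r0=(-13)^0=-13
halt.

-13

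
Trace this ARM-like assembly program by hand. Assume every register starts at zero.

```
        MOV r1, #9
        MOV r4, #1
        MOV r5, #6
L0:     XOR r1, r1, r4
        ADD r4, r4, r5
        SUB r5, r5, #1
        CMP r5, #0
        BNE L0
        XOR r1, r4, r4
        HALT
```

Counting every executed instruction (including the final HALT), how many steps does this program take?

35

after MOV r1, #9: r1=9
after MOV r4, #1: r4=1
after MOV r5, #6: r5=6
after XOR r1, r1, r4: r1=9^1=8
after ADD r4, r4, r5: r4=1+6=7
after SUB r5, r5, #1: r5=6-1=5
CMP r5, #0  (cmp 5,0)
BNE L0: taken
after XOR r1, r1, r4: r1=8^7=15
after ADD r4, r4, r5: r4=7+5=12
after SUB r5, r5, #1: r5=5-1=4
CMP r5, #0  (cmp 4,0)
BNE L0: taken
after XOR r1, r1, r4: r1=15^12=3
after ADD r4, r4, r5: r4=12+4=16
after SUB r5, r5, #1: r5=4-1=3
CMP r5, #0  (cmp 3,0)
BNE L0: taken
after XOR r1, r1, r4: r1=3^16=19
after ADD r4, r4, r5: r4=16+3=19
after SUB r5, r5, #1: r5=3-1=2
CMP r5, #0  (cmp 2,0)
BNE L0: taken
after XOR r1, r1, r4: r1=19^19=0
after ADD r4, r4, r5: r4=19+2=21
after SUB r5, r5, #1: r5=2-1=1
CMP r5, #0  (cmp 1,0)
BNE L0: taken
after XOR r1, r1, r4: r1=0^21=21
after ADD r4, r4, r5: r4=21+1=22
after SUB r5, r5, #1: r5=1-1=0
CMP r5, #0  (cmp 0,0)
BNE L0: not taken
after XOR r1, r4, r4: r1=22^22=0
halt.
Total executed instructions: 35.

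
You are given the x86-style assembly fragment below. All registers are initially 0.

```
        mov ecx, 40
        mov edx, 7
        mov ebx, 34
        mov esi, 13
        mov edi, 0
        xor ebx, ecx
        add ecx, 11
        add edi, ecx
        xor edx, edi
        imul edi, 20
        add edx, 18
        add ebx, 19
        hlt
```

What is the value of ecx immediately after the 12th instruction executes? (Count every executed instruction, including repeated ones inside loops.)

51

after mov ecx, 40: ecx=40
after mov edx, 7: edx=7
after mov ebx, 34: ebx=34
after mov esi, 13: esi=13
after mov edi, 0: edi=0
after xor ebx, ecx: ebx=34^40=10
after add ecx, 11: ecx=40+11=51
after add edi, ecx: edi=0+51=51
after xor edx, edi: edx=7^51=52
after imul edi, 20: edi=51*20=1020
after add edx, 18: edx=52+18=70
after add ebx, 19: ebx=10+19=29
After step 12: ecx = 51.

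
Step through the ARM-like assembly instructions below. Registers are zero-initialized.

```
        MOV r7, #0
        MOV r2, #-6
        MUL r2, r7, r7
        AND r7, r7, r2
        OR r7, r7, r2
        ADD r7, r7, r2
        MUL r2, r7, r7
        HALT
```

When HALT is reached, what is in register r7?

r7=0
r2=-6
r2=0*0=0
r7=0&0=0
r7=0|0=0
r7=0+0=0
r2=0*0=0
halt.

0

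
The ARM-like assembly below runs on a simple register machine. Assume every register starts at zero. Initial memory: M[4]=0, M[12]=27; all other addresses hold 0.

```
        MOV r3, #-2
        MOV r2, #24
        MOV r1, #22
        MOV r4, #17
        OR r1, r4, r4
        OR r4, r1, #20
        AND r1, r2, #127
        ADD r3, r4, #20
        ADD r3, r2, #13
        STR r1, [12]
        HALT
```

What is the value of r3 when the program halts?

r3=-2
r2=24
r1=22
r4=17
r1=17|17=17
r4=17|20=21
r1=24&127=24
r3=21+20=41
r3=24+13=37
STR r1, [12] → M[12]=24
halt.

37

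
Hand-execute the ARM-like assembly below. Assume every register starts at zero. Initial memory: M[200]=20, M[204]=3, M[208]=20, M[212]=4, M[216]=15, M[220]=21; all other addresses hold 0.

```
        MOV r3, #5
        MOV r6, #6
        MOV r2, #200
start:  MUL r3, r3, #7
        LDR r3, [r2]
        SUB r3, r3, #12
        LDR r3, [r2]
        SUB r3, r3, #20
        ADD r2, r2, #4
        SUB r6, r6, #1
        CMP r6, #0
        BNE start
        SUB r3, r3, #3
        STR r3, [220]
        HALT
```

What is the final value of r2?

224

after MOV r3, #5: r3=5
after MOV r6, #6: r6=6
after MOV r2, #200: r2=200
after MUL r3, r3, #7: r3=5*7=35
after LDR r3, [r2]: r3=M[200]=20
after SUB r3, r3, #12: r3=20-12=8
after LDR r3, [r2]: r3=M[200]=20
after SUB r3, r3, #20: r3=20-20=0
after ADD r2, r2, #4: r2=200+4=204
after SUB r6, r6, #1: r6=6-1=5
CMP r6, #0  (cmp 5,0)
BNE start: taken
after MUL r3, r3, #7: r3=0*7=0
after LDR r3, [r2]: r3=M[204]=3
after SUB r3, r3, #12: r3=3-12=-9
after LDR r3, [r2]: r3=M[204]=3
after SUB r3, r3, #20: r3=3-20=-17
after ADD r2, r2, #4: r2=204+4=208
after SUB r6, r6, #1: r6=5-1=4
CMP r6, #0  (cmp 4,0)
BNE start: taken
after MUL r3, r3, #7: r3=(-17)*7=-119
after LDR r3, [r2]: r3=M[208]=20
after SUB r3, r3, #12: r3=20-12=8
after LDR r3, [r2]: r3=M[208]=20
after SUB r3, r3, #20: r3=20-20=0
after ADD r2, r2, #4: r2=208+4=212
after SUB r6, r6, #1: r6=4-1=3
CMP r6, #0  (cmp 3,0)
BNE start: taken
after MUL r3, r3, #7: r3=0*7=0
after LDR r3, [r2]: r3=M[212]=4
after SUB r3, r3, #12: r3=4-12=-8
after LDR r3, [r2]: r3=M[212]=4
after SUB r3, r3, #20: r3=4-20=-16
after ADD r2, r2, #4: r2=212+4=216
after SUB r6, r6, #1: r6=3-1=2
CMP r6, #0  (cmp 2,0)
BNE start: taken
after MUL r3, r3, #7: r3=(-16)*7=-112
after LDR r3, [r2]: r3=M[216]=15
after SUB r3, r3, #12: r3=15-12=3
after LDR r3, [r2]: r3=M[216]=15
after SUB r3, r3, #20: r3=15-20=-5
after ADD r2, r2, #4: r2=216+4=220
after SUB r6, r6, #1: r6=2-1=1
CMP r6, #0  (cmp 1,0)
BNE start: taken
after MUL r3, r3, #7: r3=(-5)*7=-35
after LDR r3, [r2]: r3=M[220]=21
after SUB r3, r3, #12: r3=21-12=9
after LDR r3, [r2]: r3=M[220]=21
after SUB r3, r3, #20: r3=21-20=1
after ADD r2, r2, #4: r2=220+4=224
after SUB r6, r6, #1: r6=1-1=0
CMP r6, #0  (cmp 0,0)
BNE start: not taken
after SUB r3, r3, #3: r3=1-3=-2
STR r3, [220] → M[220]=-2
halt.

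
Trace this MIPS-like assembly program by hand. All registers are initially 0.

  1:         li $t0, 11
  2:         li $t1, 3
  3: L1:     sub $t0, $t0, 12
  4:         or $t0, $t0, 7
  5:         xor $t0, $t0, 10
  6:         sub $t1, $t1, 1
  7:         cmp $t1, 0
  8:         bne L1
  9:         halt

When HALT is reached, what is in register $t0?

-43

li $t0, 11 → $t0=11
li $t1, 3 → $t1=3
sub $t0, $t0, 12 → $t0=11-12=-1
or $t0, $t0, 7 → $t0=(-1)|7=-1
xor $t0, $t0, 10 → $t0=(-1)^10=-11
sub $t1, $t1, 1 → $t1=3-1=2
cmp $t1, 0  (cmp 2,0)
bne L1: taken
sub $t0, $t0, 12 → $t0=(-11)-12=-23
or $t0, $t0, 7 → $t0=(-23)|7=-17
xor $t0, $t0, 10 → $t0=(-17)^10=-27
sub $t1, $t1, 1 → $t1=2-1=1
cmp $t1, 0  (cmp 1,0)
bne L1: taken
sub $t0, $t0, 12 → $t0=(-27)-12=-39
or $t0, $t0, 7 → $t0=(-39)|7=-33
xor $t0, $t0, 10 → $t0=(-33)^10=-43
sub $t1, $t1, 1 → $t1=1-1=0
cmp $t1, 0  (cmp 0,0)
bne L1: not taken
halt.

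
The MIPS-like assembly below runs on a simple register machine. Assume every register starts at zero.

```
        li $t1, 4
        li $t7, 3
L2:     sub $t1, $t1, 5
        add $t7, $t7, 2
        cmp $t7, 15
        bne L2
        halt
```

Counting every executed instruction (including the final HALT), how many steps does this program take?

27

after li $t1, 4: $t1=4
after li $t7, 3: $t7=3
after sub $t1, $t1, 5: $t1=4-5=-1
after add $t7, $t7, 2: $t7=3+2=5
cmp $t7, 15  (cmp 5,15)
bne L2: taken
after sub $t1, $t1, 5: $t1=(-1)-5=-6
after add $t7, $t7, 2: $t7=5+2=7
cmp $t7, 15  (cmp 7,15)
bne L2: taken
after sub $t1, $t1, 5: $t1=(-6)-5=-11
after add $t7, $t7, 2: $t7=7+2=9
cmp $t7, 15  (cmp 9,15)
bne L2: taken
after sub $t1, $t1, 5: $t1=(-11)-5=-16
after add $t7, $t7, 2: $t7=9+2=11
cmp $t7, 15  (cmp 11,15)
bne L2: taken
after sub $t1, $t1, 5: $t1=(-16)-5=-21
after add $t7, $t7, 2: $t7=11+2=13
cmp $t7, 15  (cmp 13,15)
bne L2: taken
after sub $t1, $t1, 5: $t1=(-21)-5=-26
after add $t7, $t7, 2: $t7=13+2=15
cmp $t7, 15  (cmp 15,15)
bne L2: not taken
halt.
Total executed instructions: 27.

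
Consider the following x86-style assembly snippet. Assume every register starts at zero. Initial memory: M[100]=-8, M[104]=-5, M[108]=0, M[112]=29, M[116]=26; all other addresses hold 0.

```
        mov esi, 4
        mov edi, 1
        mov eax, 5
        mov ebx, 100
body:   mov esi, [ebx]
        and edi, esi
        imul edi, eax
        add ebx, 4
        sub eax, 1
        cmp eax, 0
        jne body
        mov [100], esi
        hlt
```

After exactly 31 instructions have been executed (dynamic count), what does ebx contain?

mov esi, 4 → esi=4
mov edi, 1 → edi=1
mov eax, 5 → eax=5
mov ebx, 100 → ebx=100
mov esi, [ebx] → esi=M[100]=-8
and edi, esi → edi=1&(-8)=0
imul edi, eax → edi=0*5=0
add ebx, 4 → ebx=100+4=104
sub eax, 1 → eax=5-1=4
cmp eax, 0  (cmp 4,0)
jne body: taken
mov esi, [ebx] → esi=M[104]=-5
and edi, esi → edi=0&(-5)=0
imul edi, eax → edi=0*4=0
add ebx, 4 → ebx=104+4=108
sub eax, 1 → eax=4-1=3
cmp eax, 0  (cmp 3,0)
jne body: taken
mov esi, [ebx] → esi=M[108]=0
and edi, esi → edi=0&0=0
imul edi, eax → edi=0*3=0
add ebx, 4 → ebx=108+4=112
sub eax, 1 → eax=3-1=2
cmp eax, 0  (cmp 2,0)
jne body: taken
mov esi, [ebx] → esi=M[112]=29
and edi, esi → edi=0&29=0
imul edi, eax → edi=0*2=0
add ebx, 4 → ebx=112+4=116
sub eax, 1 → eax=2-1=1
cmp eax, 0  (cmp 1,0)
After step 31: ebx = 116.

116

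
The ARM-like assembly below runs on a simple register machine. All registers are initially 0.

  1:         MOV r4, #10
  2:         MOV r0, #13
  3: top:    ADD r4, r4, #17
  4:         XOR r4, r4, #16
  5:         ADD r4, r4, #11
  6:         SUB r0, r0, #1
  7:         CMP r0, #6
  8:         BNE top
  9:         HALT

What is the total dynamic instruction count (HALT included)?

MOV r4, #10 → r4=10
MOV r0, #13 → r0=13
ADD r4, r4, #17 → r4=10+17=27
XOR r4, r4, #16 → r4=27^16=11
ADD r4, r4, #11 → r4=11+11=22
SUB r0, r0, #1 → r0=13-1=12
CMP r0, #6  (cmp 12,6)
BNE top: taken
ADD r4, r4, #17 → r4=22+17=39
XOR r4, r4, #16 → r4=39^16=55
ADD r4, r4, #11 → r4=55+11=66
SUB r0, r0, #1 → r0=12-1=11
CMP r0, #6  (cmp 11,6)
BNE top: taken
ADD r4, r4, #17 → r4=66+17=83
XOR r4, r4, #16 → r4=83^16=67
ADD r4, r4, #11 → r4=67+11=78
SUB r0, r0, #1 → r0=11-1=10
CMP r0, #6  (cmp 10,6)
BNE top: taken
ADD r4, r4, #17 → r4=78+17=95
XOR r4, r4, #16 → r4=95^16=79
ADD r4, r4, #11 → r4=79+11=90
SUB r0, r0, #1 → r0=10-1=9
CMP r0, #6  (cmp 9,6)
BNE top: taken
ADD r4, r4, #17 → r4=90+17=107
XOR r4, r4, #16 → r4=107^16=123
ADD r4, r4, #11 → r4=123+11=134
SUB r0, r0, #1 → r0=9-1=8
CMP r0, #6  (cmp 8,6)
BNE top: taken
ADD r4, r4, #17 → r4=134+17=151
XOR r4, r4, #16 → r4=151^16=135
ADD r4, r4, #11 → r4=135+11=146
SUB r0, r0, #1 → r0=8-1=7
CMP r0, #6  (cmp 7,6)
BNE top: taken
ADD r4, r4, #17 → r4=146+17=163
XOR r4, r4, #16 → r4=163^16=179
ADD r4, r4, #11 → r4=179+11=190
SUB r0, r0, #1 → r0=7-1=6
CMP r0, #6  (cmp 6,6)
BNE top: not taken
halt.
Total executed instructions: 45.

45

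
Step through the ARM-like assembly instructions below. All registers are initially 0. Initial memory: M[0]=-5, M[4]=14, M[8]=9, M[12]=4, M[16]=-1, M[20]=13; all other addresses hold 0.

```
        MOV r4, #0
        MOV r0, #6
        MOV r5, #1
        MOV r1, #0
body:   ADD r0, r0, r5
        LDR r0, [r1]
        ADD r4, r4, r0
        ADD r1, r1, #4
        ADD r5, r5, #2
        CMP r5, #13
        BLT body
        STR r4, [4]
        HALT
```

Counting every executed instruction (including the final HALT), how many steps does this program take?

48

MOV r4, #0 → r4=0
MOV r0, #6 → r0=6
MOV r5, #1 → r5=1
MOV r1, #0 → r1=0
ADD r0, r0, r5 → r0=6+1=7
LDR r0, [r1] → r0=M[0]=-5
ADD r4, r4, r0 → r4=0+(-5)=-5
ADD r1, r1, #4 → r1=0+4=4
ADD r5, r5, #2 → r5=1+2=3
CMP r5, #13  (cmp 3,13)
BLT body: taken
ADD r0, r0, r5 → r0=(-5)+3=-2
LDR r0, [r1] → r0=M[4]=14
ADD r4, r4, r0 → r4=(-5)+14=9
ADD r1, r1, #4 → r1=4+4=8
ADD r5, r5, #2 → r5=3+2=5
CMP r5, #13  (cmp 5,13)
BLT body: taken
ADD r0, r0, r5 → r0=14+5=19
LDR r0, [r1] → r0=M[8]=9
ADD r4, r4, r0 → r4=9+9=18
ADD r1, r1, #4 → r1=8+4=12
ADD r5, r5, #2 → r5=5+2=7
CMP r5, #13  (cmp 7,13)
BLT body: taken
ADD r0, r0, r5 → r0=9+7=16
LDR r0, [r1] → r0=M[12]=4
ADD r4, r4, r0 → r4=18+4=22
ADD r1, r1, #4 → r1=12+4=16
ADD r5, r5, #2 → r5=7+2=9
CMP r5, #13  (cmp 9,13)
BLT body: taken
ADD r0, r0, r5 → r0=4+9=13
LDR r0, [r1] → r0=M[16]=-1
ADD r4, r4, r0 → r4=22+(-1)=21
ADD r1, r1, #4 → r1=16+4=20
ADD r5, r5, #2 → r5=9+2=11
CMP r5, #13  (cmp 11,13)
BLT body: taken
ADD r0, r0, r5 → r0=(-1)+11=10
LDR r0, [r1] → r0=M[20]=13
ADD r4, r4, r0 → r4=21+13=34
ADD r1, r1, #4 → r1=20+4=24
ADD r5, r5, #2 → r5=11+2=13
CMP r5, #13  (cmp 13,13)
BLT body: not taken
STR r4, [4] → M[4]=34
halt.
Total executed instructions: 48.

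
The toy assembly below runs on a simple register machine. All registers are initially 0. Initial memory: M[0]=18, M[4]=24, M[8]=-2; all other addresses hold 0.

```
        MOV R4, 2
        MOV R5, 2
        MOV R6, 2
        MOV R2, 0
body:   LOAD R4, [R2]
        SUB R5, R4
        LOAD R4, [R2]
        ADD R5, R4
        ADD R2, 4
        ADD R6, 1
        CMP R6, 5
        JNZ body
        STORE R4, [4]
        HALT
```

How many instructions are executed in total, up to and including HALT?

30

MOV R4, 2 → R4=2
MOV R5, 2 → R5=2
MOV R6, 2 → R6=2
MOV R2, 0 → R2=0
LOAD R4, [R2] → R4=M[0]=18
SUB R5, R4 → R5=2-18=-16
LOAD R4, [R2] → R4=M[0]=18
ADD R5, R4 → R5=(-16)+18=2
ADD R2, 4 → R2=0+4=4
ADD R6, 1 → R6=2+1=3
CMP R6, 5  (cmp 3,5)
JNZ body: taken
LOAD R4, [R2] → R4=M[4]=24
SUB R5, R4 → R5=2-24=-22
LOAD R4, [R2] → R4=M[4]=24
ADD R5, R4 → R5=(-22)+24=2
ADD R2, 4 → R2=4+4=8
ADD R6, 1 → R6=3+1=4
CMP R6, 5  (cmp 4,5)
JNZ body: taken
LOAD R4, [R2] → R4=M[8]=-2
SUB R5, R4 → R5=2-(-2)=4
LOAD R4, [R2] → R4=M[8]=-2
ADD R5, R4 → R5=4+(-2)=2
ADD R2, 4 → R2=8+4=12
ADD R6, 1 → R6=4+1=5
CMP R6, 5  (cmp 5,5)
JNZ body: not taken
STORE R4, [4] → M[4]=-2
halt.
Total executed instructions: 30.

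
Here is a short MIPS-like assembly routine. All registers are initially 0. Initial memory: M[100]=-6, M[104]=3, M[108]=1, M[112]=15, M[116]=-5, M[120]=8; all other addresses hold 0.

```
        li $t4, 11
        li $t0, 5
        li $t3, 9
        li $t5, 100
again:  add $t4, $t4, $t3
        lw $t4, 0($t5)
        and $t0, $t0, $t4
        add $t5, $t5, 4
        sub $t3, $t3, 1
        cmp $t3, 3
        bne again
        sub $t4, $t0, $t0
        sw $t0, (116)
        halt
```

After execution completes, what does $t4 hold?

$t4=11
$t0=5
$t3=9
$t5=100
$t4=11+9=20
$t4=M[100]=-6
$t0=5&(-6)=0
$t5=100+4=104
$t3=9-1=8
cmp $t3, 3  (cmp 8,3)
bne again: taken
$t4=(-6)+8=2
$t4=M[104]=3
$t0=0&3=0
$t5=104+4=108
$t3=8-1=7
cmp $t3, 3  (cmp 7,3)
bne again: taken
$t4=3+7=10
$t4=M[108]=1
$t0=0&1=0
$t5=108+4=112
$t3=7-1=6
cmp $t3, 3  (cmp 6,3)
bne again: taken
$t4=1+6=7
$t4=M[112]=15
$t0=0&15=0
$t5=112+4=116
$t3=6-1=5
cmp $t3, 3  (cmp 5,3)
bne again: taken
$t4=15+5=20
$t4=M[116]=-5
$t0=0&(-5)=0
$t5=116+4=120
$t3=5-1=4
cmp $t3, 3  (cmp 4,3)
bne again: taken
$t4=(-5)+4=-1
$t4=M[120]=8
$t0=0&8=0
$t5=120+4=124
$t3=4-1=3
cmp $t3, 3  (cmp 3,3)
bne again: not taken
$t4=0-0=0
sw $t0, (116) → M[116]=0
halt.

0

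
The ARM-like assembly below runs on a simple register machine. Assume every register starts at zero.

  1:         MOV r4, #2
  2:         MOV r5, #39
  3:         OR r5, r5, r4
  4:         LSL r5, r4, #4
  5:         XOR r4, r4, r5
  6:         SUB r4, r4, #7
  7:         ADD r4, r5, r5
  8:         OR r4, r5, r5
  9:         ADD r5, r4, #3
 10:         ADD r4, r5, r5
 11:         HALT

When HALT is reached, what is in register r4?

70

r4=2
r5=39
r5=39|2=39
r5=2<<4=32
r4=2^32=34
r4=34-7=27
r4=32+32=64
r4=32|32=32
r5=32+3=35
r4=35+35=70
halt.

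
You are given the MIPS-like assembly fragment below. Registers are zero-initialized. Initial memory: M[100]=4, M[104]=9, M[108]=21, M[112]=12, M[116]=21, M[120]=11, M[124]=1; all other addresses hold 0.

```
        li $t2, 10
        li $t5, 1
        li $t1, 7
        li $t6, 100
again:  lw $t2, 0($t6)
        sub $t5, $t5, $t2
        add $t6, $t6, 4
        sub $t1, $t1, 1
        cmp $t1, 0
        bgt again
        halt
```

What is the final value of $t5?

li $t2, 10 → $t2=10
li $t5, 1 → $t5=1
li $t1, 7 → $t1=7
li $t6, 100 → $t6=100
lw $t2, 0($t6) → $t2=M[100]=4
sub $t5, $t5, $t2 → $t5=1-4=-3
add $t6, $t6, 4 → $t6=100+4=104
sub $t1, $t1, 1 → $t1=7-1=6
cmp $t1, 0  (cmp 6,0)
bgt again: taken
lw $t2, 0($t6) → $t2=M[104]=9
sub $t5, $t5, $t2 → $t5=(-3)-9=-12
add $t6, $t6, 4 → $t6=104+4=108
sub $t1, $t1, 1 → $t1=6-1=5
cmp $t1, 0  (cmp 5,0)
bgt again: taken
lw $t2, 0($t6) → $t2=M[108]=21
sub $t5, $t5, $t2 → $t5=(-12)-21=-33
add $t6, $t6, 4 → $t6=108+4=112
sub $t1, $t1, 1 → $t1=5-1=4
cmp $t1, 0  (cmp 4,0)
bgt again: taken
lw $t2, 0($t6) → $t2=M[112]=12
sub $t5, $t5, $t2 → $t5=(-33)-12=-45
add $t6, $t6, 4 → $t6=112+4=116
sub $t1, $t1, 1 → $t1=4-1=3
cmp $t1, 0  (cmp 3,0)
bgt again: taken
lw $t2, 0($t6) → $t2=M[116]=21
sub $t5, $t5, $t2 → $t5=(-45)-21=-66
add $t6, $t6, 4 → $t6=116+4=120
sub $t1, $t1, 1 → $t1=3-1=2
cmp $t1, 0  (cmp 2,0)
bgt again: taken
lw $t2, 0($t6) → $t2=M[120]=11
sub $t5, $t5, $t2 → $t5=(-66)-11=-77
add $t6, $t6, 4 → $t6=120+4=124
sub $t1, $t1, 1 → $t1=2-1=1
cmp $t1, 0  (cmp 1,0)
bgt again: taken
lw $t2, 0($t6) → $t2=M[124]=1
sub $t5, $t5, $t2 → $t5=(-77)-1=-78
add $t6, $t6, 4 → $t6=124+4=128
sub $t1, $t1, 1 → $t1=1-1=0
cmp $t1, 0  (cmp 0,0)
bgt again: not taken
halt.

-78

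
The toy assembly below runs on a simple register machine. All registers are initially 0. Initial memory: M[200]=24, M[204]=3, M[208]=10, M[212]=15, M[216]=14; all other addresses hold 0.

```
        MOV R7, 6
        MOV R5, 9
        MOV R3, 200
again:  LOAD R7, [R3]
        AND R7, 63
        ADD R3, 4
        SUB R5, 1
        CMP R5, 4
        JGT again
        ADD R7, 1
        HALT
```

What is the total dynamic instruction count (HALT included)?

MOV R7, 6 → R7=6
MOV R5, 9 → R5=9
MOV R3, 200 → R3=200
LOAD R7, [R3] → R7=M[200]=24
AND R7, 63 → R7=24&63=24
ADD R3, 4 → R3=200+4=204
SUB R5, 1 → R5=9-1=8
CMP R5, 4  (cmp 8,4)
JGT again: taken
LOAD R7, [R3] → R7=M[204]=3
AND R7, 63 → R7=3&63=3
ADD R3, 4 → R3=204+4=208
SUB R5, 1 → R5=8-1=7
CMP R5, 4  (cmp 7,4)
JGT again: taken
LOAD R7, [R3] → R7=M[208]=10
AND R7, 63 → R7=10&63=10
ADD R3, 4 → R3=208+4=212
SUB R5, 1 → R5=7-1=6
CMP R5, 4  (cmp 6,4)
JGT again: taken
LOAD R7, [R3] → R7=M[212]=15
AND R7, 63 → R7=15&63=15
ADD R3, 4 → R3=212+4=216
SUB R5, 1 → R5=6-1=5
CMP R5, 4  (cmp 5,4)
JGT again: taken
LOAD R7, [R3] → R7=M[216]=14
AND R7, 63 → R7=14&63=14
ADD R3, 4 → R3=216+4=220
SUB R5, 1 → R5=5-1=4
CMP R5, 4  (cmp 4,4)
JGT again: not taken
ADD R7, 1 → R7=14+1=15
halt.
Total executed instructions: 35.

35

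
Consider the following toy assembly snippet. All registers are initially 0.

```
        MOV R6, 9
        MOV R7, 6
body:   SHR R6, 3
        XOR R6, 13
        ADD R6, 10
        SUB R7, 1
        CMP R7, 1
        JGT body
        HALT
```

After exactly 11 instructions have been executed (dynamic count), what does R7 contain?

5

after MOV R6, 9: R6=9
after MOV R7, 6: R7=6
after SHR R6, 3: R6=9>>3=1
after XOR R6, 13: R6=1^13=12
after ADD R6, 10: R6=12+10=22
after SUB R7, 1: R7=6-1=5
CMP R7, 1  (cmp 5,1)
JGT body: taken
after SHR R6, 3: R6=22>>3=2
after XOR R6, 13: R6=2^13=15
after ADD R6, 10: R6=15+10=25
After step 11: R7 = 5.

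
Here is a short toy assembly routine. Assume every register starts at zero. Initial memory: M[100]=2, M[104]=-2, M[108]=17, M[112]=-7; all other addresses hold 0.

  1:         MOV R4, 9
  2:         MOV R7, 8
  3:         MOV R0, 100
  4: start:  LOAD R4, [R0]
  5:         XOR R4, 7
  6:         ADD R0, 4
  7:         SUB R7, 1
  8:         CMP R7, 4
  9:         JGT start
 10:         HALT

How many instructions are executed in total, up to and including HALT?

MOV R4, 9 → R4=9
MOV R7, 8 → R7=8
MOV R0, 100 → R0=100
LOAD R4, [R0] → R4=M[100]=2
XOR R4, 7 → R4=2^7=5
ADD R0, 4 → R0=100+4=104
SUB R7, 1 → R7=8-1=7
CMP R7, 4  (cmp 7,4)
JGT start: taken
LOAD R4, [R0] → R4=M[104]=-2
XOR R4, 7 → R4=(-2)^7=-7
ADD R0, 4 → R0=104+4=108
SUB R7, 1 → R7=7-1=6
CMP R7, 4  (cmp 6,4)
JGT start: taken
LOAD R4, [R0] → R4=M[108]=17
XOR R4, 7 → R4=17^7=22
ADD R0, 4 → R0=108+4=112
SUB R7, 1 → R7=6-1=5
CMP R7, 4  (cmp 5,4)
JGT start: taken
LOAD R4, [R0] → R4=M[112]=-7
XOR R4, 7 → R4=(-7)^7=-2
ADD R0, 4 → R0=112+4=116
SUB R7, 1 → R7=5-1=4
CMP R7, 4  (cmp 4,4)
JGT start: not taken
halt.
Total executed instructions: 28.

28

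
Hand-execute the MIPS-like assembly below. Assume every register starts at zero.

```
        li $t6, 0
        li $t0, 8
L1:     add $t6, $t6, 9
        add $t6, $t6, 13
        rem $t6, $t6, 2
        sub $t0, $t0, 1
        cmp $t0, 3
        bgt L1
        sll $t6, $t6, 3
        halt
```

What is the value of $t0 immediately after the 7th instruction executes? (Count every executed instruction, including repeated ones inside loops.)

li $t6, 0 → $t6=0
li $t0, 8 → $t0=8
add $t6, $t6, 9 → $t6=0+9=9
add $t6, $t6, 13 → $t6=9+13=22
rem $t6, $t6, 2 → $t6=22%2=0
sub $t0, $t0, 1 → $t0=8-1=7
cmp $t0, 3  (cmp 7,3)
After step 7: $t0 = 7.

7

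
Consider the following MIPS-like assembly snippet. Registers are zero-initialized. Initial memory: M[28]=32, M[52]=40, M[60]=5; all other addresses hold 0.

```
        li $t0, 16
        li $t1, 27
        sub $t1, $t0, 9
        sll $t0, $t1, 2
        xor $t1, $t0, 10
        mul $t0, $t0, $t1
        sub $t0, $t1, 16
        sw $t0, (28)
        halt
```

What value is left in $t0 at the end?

6

li $t0, 16 → $t0=16
li $t1, 27 → $t1=27
sub $t1, $t0, 9 → $t1=16-9=7
sll $t0, $t1, 2 → $t0=7<<2=28
xor $t1, $t0, 10 → $t1=28^10=22
mul $t0, $t0, $t1 → $t0=28*22=616
sub $t0, $t1, 16 → $t0=22-16=6
sw $t0, (28) → M[28]=6
halt.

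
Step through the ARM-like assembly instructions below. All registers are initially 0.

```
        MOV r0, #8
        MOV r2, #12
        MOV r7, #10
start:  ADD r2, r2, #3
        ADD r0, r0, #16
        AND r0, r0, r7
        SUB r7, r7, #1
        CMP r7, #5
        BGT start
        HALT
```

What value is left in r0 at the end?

MOV r0, #8 → r0=8
MOV r2, #12 → r2=12
MOV r7, #10 → r7=10
ADD r2, r2, #3 → r2=12+3=15
ADD r0, r0, #16 → r0=8+16=24
AND r0, r0, r7 → r0=24&10=8
SUB r7, r7, #1 → r7=10-1=9
CMP r7, #5  (cmp 9,5)
BGT start: taken
ADD r2, r2, #3 → r2=15+3=18
ADD r0, r0, #16 → r0=8+16=24
AND r0, r0, r7 → r0=24&9=8
SUB r7, r7, #1 → r7=9-1=8
CMP r7, #5  (cmp 8,5)
BGT start: taken
ADD r2, r2, #3 → r2=18+3=21
ADD r0, r0, #16 → r0=8+16=24
AND r0, r0, r7 → r0=24&8=8
SUB r7, r7, #1 → r7=8-1=7
CMP r7, #5  (cmp 7,5)
BGT start: taken
ADD r2, r2, #3 → r2=21+3=24
ADD r0, r0, #16 → r0=8+16=24
AND r0, r0, r7 → r0=24&7=0
SUB r7, r7, #1 → r7=7-1=6
CMP r7, #5  (cmp 6,5)
BGT start: taken
ADD r2, r2, #3 → r2=24+3=27
ADD r0, r0, #16 → r0=0+16=16
AND r0, r0, r7 → r0=16&6=0
SUB r7, r7, #1 → r7=6-1=5
CMP r7, #5  (cmp 5,5)
BGT start: not taken
halt.

0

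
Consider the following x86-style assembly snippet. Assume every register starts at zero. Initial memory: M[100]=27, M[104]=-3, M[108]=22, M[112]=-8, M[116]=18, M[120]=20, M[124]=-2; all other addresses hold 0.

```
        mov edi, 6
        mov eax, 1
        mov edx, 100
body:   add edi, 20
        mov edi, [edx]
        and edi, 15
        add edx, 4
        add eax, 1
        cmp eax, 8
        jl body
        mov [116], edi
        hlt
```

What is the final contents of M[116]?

after mov edi, 6: edi=6
after mov eax, 1: eax=1
after mov edx, 100: edx=100
after add edi, 20: edi=6+20=26
after mov edi, [edx]: edi=M[100]=27
after and edi, 15: edi=27&15=11
after add edx, 4: edx=100+4=104
after add eax, 1: eax=1+1=2
cmp eax, 8  (cmp 2,8)
jl body: taken
after add edi, 20: edi=11+20=31
after mov edi, [edx]: edi=M[104]=-3
after and edi, 15: edi=(-3)&15=13
after add edx, 4: edx=104+4=108
after add eax, 1: eax=2+1=3
cmp eax, 8  (cmp 3,8)
jl body: taken
after add edi, 20: edi=13+20=33
after mov edi, [edx]: edi=M[108]=22
after and edi, 15: edi=22&15=6
after add edx, 4: edx=108+4=112
after add eax, 1: eax=3+1=4
cmp eax, 8  (cmp 4,8)
jl body: taken
after add edi, 20: edi=6+20=26
after mov edi, [edx]: edi=M[112]=-8
after and edi, 15: edi=(-8)&15=8
after add edx, 4: edx=112+4=116
after add eax, 1: eax=4+1=5
cmp eax, 8  (cmp 5,8)
jl body: taken
after add edi, 20: edi=8+20=28
after mov edi, [edx]: edi=M[116]=18
after and edi, 15: edi=18&15=2
after add edx, 4: edx=116+4=120
after add eax, 1: eax=5+1=6
cmp eax, 8  (cmp 6,8)
jl body: taken
after add edi, 20: edi=2+20=22
after mov edi, [edx]: edi=M[120]=20
after and edi, 15: edi=20&15=4
after add edx, 4: edx=120+4=124
after add eax, 1: eax=6+1=7
cmp eax, 8  (cmp 7,8)
jl body: taken
after add edi, 20: edi=4+20=24
after mov edi, [edx]: edi=M[124]=-2
after and edi, 15: edi=(-2)&15=14
after add edx, 4: edx=124+4=128
after add eax, 1: eax=7+1=8
cmp eax, 8  (cmp 8,8)
jl body: not taken
mov [116], edi → M[116]=14
halt.

14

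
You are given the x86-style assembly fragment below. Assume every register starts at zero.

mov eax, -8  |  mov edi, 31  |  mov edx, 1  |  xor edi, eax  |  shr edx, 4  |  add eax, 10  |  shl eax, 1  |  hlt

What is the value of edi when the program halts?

-25

mov eax, -8 → eax=-8
mov edi, 31 → edi=31
mov edx, 1 → edx=1
xor edi, eax → edi=31^(-8)=-25
shr edx, 4 → edx=1>>4=0
add eax, 10 → eax=(-8)+10=2
shl eax, 1 → eax=2<<1=4
halt.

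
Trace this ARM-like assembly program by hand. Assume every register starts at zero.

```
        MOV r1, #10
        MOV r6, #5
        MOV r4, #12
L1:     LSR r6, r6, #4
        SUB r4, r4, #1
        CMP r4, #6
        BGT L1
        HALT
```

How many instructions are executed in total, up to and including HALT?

after MOV r1, #10: r1=10
after MOV r6, #5: r6=5
after MOV r4, #12: r4=12
after LSR r6, r6, #4: r6=5>>4=0
after SUB r4, r4, #1: r4=12-1=11
CMP r4, #6  (cmp 11,6)
BGT L1: taken
after LSR r6, r6, #4: r6=0>>4=0
after SUB r4, r4, #1: r4=11-1=10
CMP r4, #6  (cmp 10,6)
BGT L1: taken
after LSR r6, r6, #4: r6=0>>4=0
after SUB r4, r4, #1: r4=10-1=9
CMP r4, #6  (cmp 9,6)
BGT L1: taken
after LSR r6, r6, #4: r6=0>>4=0
after SUB r4, r4, #1: r4=9-1=8
CMP r4, #6  (cmp 8,6)
BGT L1: taken
after LSR r6, r6, #4: r6=0>>4=0
after SUB r4, r4, #1: r4=8-1=7
CMP r4, #6  (cmp 7,6)
BGT L1: taken
after LSR r6, r6, #4: r6=0>>4=0
after SUB r4, r4, #1: r4=7-1=6
CMP r4, #6  (cmp 6,6)
BGT L1: not taken
halt.
Total executed instructions: 28.

28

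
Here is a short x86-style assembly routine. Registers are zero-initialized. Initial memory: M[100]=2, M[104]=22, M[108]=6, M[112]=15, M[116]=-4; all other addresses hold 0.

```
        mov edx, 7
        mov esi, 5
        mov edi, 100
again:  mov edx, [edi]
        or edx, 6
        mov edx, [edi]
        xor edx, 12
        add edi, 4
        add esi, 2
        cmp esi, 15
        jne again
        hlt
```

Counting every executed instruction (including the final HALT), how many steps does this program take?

edx=7
esi=5
edi=100
edx=M[100]=2
edx=2|6=6
edx=M[100]=2
edx=2^12=14
edi=100+4=104
esi=5+2=7
cmp esi, 15  (cmp 7,15)
jne again: taken
edx=M[104]=22
edx=22|6=22
edx=M[104]=22
edx=22^12=26
edi=104+4=108
esi=7+2=9
cmp esi, 15  (cmp 9,15)
jne again: taken
edx=M[108]=6
edx=6|6=6
edx=M[108]=6
edx=6^12=10
edi=108+4=112
esi=9+2=11
cmp esi, 15  (cmp 11,15)
jne again: taken
edx=M[112]=15
edx=15|6=15
edx=M[112]=15
edx=15^12=3
edi=112+4=116
esi=11+2=13
cmp esi, 15  (cmp 13,15)
jne again: taken
edx=M[116]=-4
edx=(-4)|6=-2
edx=M[116]=-4
edx=(-4)^12=-16
edi=116+4=120
esi=13+2=15
cmp esi, 15  (cmp 15,15)
jne again: not taken
halt.
Total executed instructions: 44.

44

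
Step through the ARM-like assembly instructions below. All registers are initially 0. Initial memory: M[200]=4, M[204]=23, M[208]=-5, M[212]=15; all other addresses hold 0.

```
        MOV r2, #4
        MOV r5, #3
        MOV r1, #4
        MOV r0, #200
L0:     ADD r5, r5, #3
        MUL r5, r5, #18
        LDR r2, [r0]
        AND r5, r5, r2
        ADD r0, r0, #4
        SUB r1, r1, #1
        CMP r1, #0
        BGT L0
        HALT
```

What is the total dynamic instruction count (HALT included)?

37

after MOV r2, #4: r2=4
after MOV r5, #3: r5=3
after MOV r1, #4: r1=4
after MOV r0, #200: r0=200
after ADD r5, r5, #3: r5=3+3=6
after MUL r5, r5, #18: r5=6*18=108
after LDR r2, [r0]: r2=M[200]=4
after AND r5, r5, r2: r5=108&4=4
after ADD r0, r0, #4: r0=200+4=204
after SUB r1, r1, #1: r1=4-1=3
CMP r1, #0  (cmp 3,0)
BGT L0: taken
after ADD r5, r5, #3: r5=4+3=7
after MUL r5, r5, #18: r5=7*18=126
after LDR r2, [r0]: r2=M[204]=23
after AND r5, r5, r2: r5=126&23=22
after ADD r0, r0, #4: r0=204+4=208
after SUB r1, r1, #1: r1=3-1=2
CMP r1, #0  (cmp 2,0)
BGT L0: taken
after ADD r5, r5, #3: r5=22+3=25
after MUL r5, r5, #18: r5=25*18=450
after LDR r2, [r0]: r2=M[208]=-5
after AND r5, r5, r2: r5=450&(-5)=450
after ADD r0, r0, #4: r0=208+4=212
after SUB r1, r1, #1: r1=2-1=1
CMP r1, #0  (cmp 1,0)
BGT L0: taken
after ADD r5, r5, #3: r5=450+3=453
after MUL r5, r5, #18: r5=453*18=8154
after LDR r2, [r0]: r2=M[212]=15
after AND r5, r5, r2: r5=8154&15=10
after ADD r0, r0, #4: r0=212+4=216
after SUB r1, r1, #1: r1=1-1=0
CMP r1, #0  (cmp 0,0)
BGT L0: not taken
halt.
Total executed instructions: 37.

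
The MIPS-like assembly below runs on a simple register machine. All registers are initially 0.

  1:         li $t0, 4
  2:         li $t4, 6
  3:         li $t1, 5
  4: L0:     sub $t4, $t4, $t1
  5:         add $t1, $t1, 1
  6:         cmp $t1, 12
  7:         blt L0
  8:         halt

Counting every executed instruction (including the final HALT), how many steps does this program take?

$t0=4
$t4=6
$t1=5
$t4=6-5=1
$t1=5+1=6
cmp $t1, 12  (cmp 6,12)
blt L0: taken
$t4=1-6=-5
$t1=6+1=7
cmp $t1, 12  (cmp 7,12)
blt L0: taken
$t4=(-5)-7=-12
$t1=7+1=8
cmp $t1, 12  (cmp 8,12)
blt L0: taken
$t4=(-12)-8=-20
$t1=8+1=9
cmp $t1, 12  (cmp 9,12)
blt L0: taken
$t4=(-20)-9=-29
$t1=9+1=10
cmp $t1, 12  (cmp 10,12)
blt L0: taken
$t4=(-29)-10=-39
$t1=10+1=11
cmp $t1, 12  (cmp 11,12)
blt L0: taken
$t4=(-39)-11=-50
$t1=11+1=12
cmp $t1, 12  (cmp 12,12)
blt L0: not taken
halt.
Total executed instructions: 32.

32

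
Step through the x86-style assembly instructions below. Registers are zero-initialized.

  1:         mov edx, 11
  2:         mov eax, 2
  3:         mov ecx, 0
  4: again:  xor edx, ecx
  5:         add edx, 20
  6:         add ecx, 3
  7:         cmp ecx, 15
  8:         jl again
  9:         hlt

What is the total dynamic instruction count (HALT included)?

after mov edx, 11: edx=11
after mov eax, 2: eax=2
after mov ecx, 0: ecx=0
after xor edx, ecx: edx=11^0=11
after add edx, 20: edx=11+20=31
after add ecx, 3: ecx=0+3=3
cmp ecx, 15  (cmp 3,15)
jl again: taken
after xor edx, ecx: edx=31^3=28
after add edx, 20: edx=28+20=48
after add ecx, 3: ecx=3+3=6
cmp ecx, 15  (cmp 6,15)
jl again: taken
after xor edx, ecx: edx=48^6=54
after add edx, 20: edx=54+20=74
after add ecx, 3: ecx=6+3=9
cmp ecx, 15  (cmp 9,15)
jl again: taken
after xor edx, ecx: edx=74^9=67
after add edx, 20: edx=67+20=87
after add ecx, 3: ecx=9+3=12
cmp ecx, 15  (cmp 12,15)
jl again: taken
after xor edx, ecx: edx=87^12=91
after add edx, 20: edx=91+20=111
after add ecx, 3: ecx=12+3=15
cmp ecx, 15  (cmp 15,15)
jl again: not taken
halt.
Total executed instructions: 29.

29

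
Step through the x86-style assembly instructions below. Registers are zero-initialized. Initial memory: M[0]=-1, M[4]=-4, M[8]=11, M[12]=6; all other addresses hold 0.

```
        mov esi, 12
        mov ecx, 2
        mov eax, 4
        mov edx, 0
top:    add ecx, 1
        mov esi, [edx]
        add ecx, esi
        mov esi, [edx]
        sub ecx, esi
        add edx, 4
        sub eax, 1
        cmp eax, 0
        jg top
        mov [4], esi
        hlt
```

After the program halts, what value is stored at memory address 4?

6

after mov esi, 12: esi=12
after mov ecx, 2: ecx=2
after mov eax, 4: eax=4
after mov edx, 0: edx=0
after add ecx, 1: ecx=2+1=3
after mov esi, [edx]: esi=M[0]=-1
after add ecx, esi: ecx=3+(-1)=2
after mov esi, [edx]: esi=M[0]=-1
after sub ecx, esi: ecx=2-(-1)=3
after add edx, 4: edx=0+4=4
after sub eax, 1: eax=4-1=3
cmp eax, 0  (cmp 3,0)
jg top: taken
after add ecx, 1: ecx=3+1=4
after mov esi, [edx]: esi=M[4]=-4
after add ecx, esi: ecx=4+(-4)=0
after mov esi, [edx]: esi=M[4]=-4
after sub ecx, esi: ecx=0-(-4)=4
after add edx, 4: edx=4+4=8
after sub eax, 1: eax=3-1=2
cmp eax, 0  (cmp 2,0)
jg top: taken
after add ecx, 1: ecx=4+1=5
after mov esi, [edx]: esi=M[8]=11
after add ecx, esi: ecx=5+11=16
after mov esi, [edx]: esi=M[8]=11
after sub ecx, esi: ecx=16-11=5
after add edx, 4: edx=8+4=12
after sub eax, 1: eax=2-1=1
cmp eax, 0  (cmp 1,0)
jg top: taken
after add ecx, 1: ecx=5+1=6
after mov esi, [edx]: esi=M[12]=6
after add ecx, esi: ecx=6+6=12
after mov esi, [edx]: esi=M[12]=6
after sub ecx, esi: ecx=12-6=6
after add edx, 4: edx=12+4=16
after sub eax, 1: eax=1-1=0
cmp eax, 0  (cmp 0,0)
jg top: not taken
mov [4], esi → M[4]=6
halt.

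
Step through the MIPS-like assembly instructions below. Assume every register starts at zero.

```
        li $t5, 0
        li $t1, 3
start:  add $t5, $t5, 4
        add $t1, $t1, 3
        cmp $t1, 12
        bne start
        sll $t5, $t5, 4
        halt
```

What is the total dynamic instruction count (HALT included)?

16

$t5=0
$t1=3
$t5=0+4=4
$t1=3+3=6
cmp $t1, 12  (cmp 6,12)
bne start: taken
$t5=4+4=8
$t1=6+3=9
cmp $t1, 12  (cmp 9,12)
bne start: taken
$t5=8+4=12
$t1=9+3=12
cmp $t1, 12  (cmp 12,12)
bne start: not taken
$t5=12<<4=192
halt.
Total executed instructions: 16.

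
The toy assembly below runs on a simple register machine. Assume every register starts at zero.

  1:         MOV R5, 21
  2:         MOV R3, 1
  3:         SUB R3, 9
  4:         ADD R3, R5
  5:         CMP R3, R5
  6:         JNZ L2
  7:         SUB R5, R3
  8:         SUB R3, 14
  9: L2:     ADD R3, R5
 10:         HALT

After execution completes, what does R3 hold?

MOV R5, 21 → R5=21
MOV R3, 1 → R3=1
SUB R3, 9 → R3=1-9=-8
ADD R3, R5 → R3=(-8)+21=13
CMP R3, R5  (cmp 13,21)
JNZ L2: taken
ADD R3, R5 → R3=13+21=34
halt.

34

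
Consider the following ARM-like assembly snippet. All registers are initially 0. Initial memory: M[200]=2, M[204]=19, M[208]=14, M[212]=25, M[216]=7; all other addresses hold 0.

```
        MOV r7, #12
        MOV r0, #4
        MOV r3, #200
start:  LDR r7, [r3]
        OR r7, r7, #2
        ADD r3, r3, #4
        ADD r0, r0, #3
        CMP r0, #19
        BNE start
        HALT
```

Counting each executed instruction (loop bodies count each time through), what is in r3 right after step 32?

220

after MOV r7, #12: r7=12
after MOV r0, #4: r0=4
after MOV r3, #200: r3=200
after LDR r7, [r3]: r7=M[200]=2
after OR r7, r7, #2: r7=2|2=2
after ADD r3, r3, #4: r3=200+4=204
after ADD r0, r0, #3: r0=4+3=7
CMP r0, #19  (cmp 7,19)
BNE start: taken
after LDR r7, [r3]: r7=M[204]=19
after OR r7, r7, #2: r7=19|2=19
after ADD r3, r3, #4: r3=204+4=208
after ADD r0, r0, #3: r0=7+3=10
CMP r0, #19  (cmp 10,19)
BNE start: taken
after LDR r7, [r3]: r7=M[208]=14
after OR r7, r7, #2: r7=14|2=14
after ADD r3, r3, #4: r3=208+4=212
after ADD r0, r0, #3: r0=10+3=13
CMP r0, #19  (cmp 13,19)
BNE start: taken
after LDR r7, [r3]: r7=M[212]=25
after OR r7, r7, #2: r7=25|2=27
after ADD r3, r3, #4: r3=212+4=216
after ADD r0, r0, #3: r0=13+3=16
CMP r0, #19  (cmp 16,19)
BNE start: taken
after LDR r7, [r3]: r7=M[216]=7
after OR r7, r7, #2: r7=7|2=7
after ADD r3, r3, #4: r3=216+4=220
after ADD r0, r0, #3: r0=16+3=19
CMP r0, #19  (cmp 19,19)
After step 32: r3 = 220.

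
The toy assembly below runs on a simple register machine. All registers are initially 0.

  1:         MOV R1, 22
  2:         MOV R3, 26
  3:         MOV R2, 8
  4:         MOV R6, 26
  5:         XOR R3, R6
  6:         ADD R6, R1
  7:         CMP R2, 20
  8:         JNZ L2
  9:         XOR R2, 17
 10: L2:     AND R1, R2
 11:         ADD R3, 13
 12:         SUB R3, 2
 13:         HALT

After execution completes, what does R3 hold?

after MOV R1, 22: R1=22
after MOV R3, 26: R3=26
after MOV R2, 8: R2=8
after MOV R6, 26: R6=26
after XOR R3, R6: R3=26^26=0
after ADD R6, R1: R6=26+22=48
CMP R2, 20  (cmp 8,20)
JNZ L2: taken
after AND R1, R2: R1=22&8=0
after ADD R3, 13: R3=0+13=13
after SUB R3, 2: R3=13-2=11
halt.

11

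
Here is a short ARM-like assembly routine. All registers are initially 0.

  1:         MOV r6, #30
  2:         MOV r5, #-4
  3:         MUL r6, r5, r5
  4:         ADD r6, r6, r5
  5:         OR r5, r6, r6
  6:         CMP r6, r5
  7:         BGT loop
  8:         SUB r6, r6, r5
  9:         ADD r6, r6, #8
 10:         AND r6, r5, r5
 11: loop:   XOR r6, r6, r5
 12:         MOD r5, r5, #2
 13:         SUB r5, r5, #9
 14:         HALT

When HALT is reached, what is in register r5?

MOV r6, #30 → r6=30
MOV r5, #-4 → r5=-4
MUL r6, r5, r5 → r6=(-4)*(-4)=16
ADD r6, r6, r5 → r6=16+(-4)=12
OR r5, r6, r6 → r5=12|12=12
CMP r6, r5  (cmp 12,12)
BGT loop: not taken
SUB r6, r6, r5 → r6=12-12=0
ADD r6, r6, #8 → r6=0+8=8
AND r6, r5, r5 → r6=12&12=12
XOR r6, r6, r5 → r6=12^12=0
MOD r5, r5, #2 → r5=12%2=0
SUB r5, r5, #9 → r5=0-9=-9
halt.

-9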